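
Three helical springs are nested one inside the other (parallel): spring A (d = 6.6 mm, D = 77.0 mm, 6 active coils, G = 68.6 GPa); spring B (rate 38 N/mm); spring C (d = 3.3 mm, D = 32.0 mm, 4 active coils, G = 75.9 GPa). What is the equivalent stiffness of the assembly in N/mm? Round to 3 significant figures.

k_A = Gd⁴/(8D³N_a) = (68.6×10³)(6.6⁴)/(8·77.0³·6) = 5.94 N/mm
k_C = Gd⁴/(8D³N_a) = (75.9×10³)(3.3⁴)/(8·32.0³·4) = 8.5842 N/mm
Parallel: k_eq = 5.94 + 38 + 8.5842 = 52.524 N/mm

52.5 N/mm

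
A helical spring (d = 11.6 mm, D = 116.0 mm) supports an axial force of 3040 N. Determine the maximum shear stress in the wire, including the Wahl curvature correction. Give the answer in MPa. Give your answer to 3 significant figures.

659 MPa

Spring index C = D/d = 116.0/11.6 = 10.0000
K_W = (4C−1)/(4C−4) + 0.615/C = 39.000/36.000 + 0.0615 = 1.1448
τ₀ = 8FD/(πd³) = 8·3040·116.0/(π·11.6³) = 2.82112e+06/4903.7 = 575.3 MPa
τ_max = K·τ₀ = 1.1448 × 575.3 = 658.63 MPa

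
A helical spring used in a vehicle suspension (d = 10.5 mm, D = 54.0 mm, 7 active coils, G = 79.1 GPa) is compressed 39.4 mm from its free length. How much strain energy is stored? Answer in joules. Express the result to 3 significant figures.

k = Gd⁴/(8D³N_a) = (79.1×10³)(10.5⁴)/(8·54.0³·7) = 109.03 N/mm
U = ½kδ² = 0.5 × 109.03 × 39.4² = 84630 N·mm = 84.63 J

84.6 J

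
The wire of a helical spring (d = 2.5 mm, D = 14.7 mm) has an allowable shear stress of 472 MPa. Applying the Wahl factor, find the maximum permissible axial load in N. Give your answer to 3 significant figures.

157 N

C = D/d = 14.7/2.5 = 5.8800
K_W = (4C−1)/(4C−4) + 0.615/C = 22.520/19.520 + 0.1046 = 1.2583
τ_max = K·8FD/(πd³) → F_max = τ_allow·πd³/(8DK)
F_max = 472·π·2.5³/(8·14.7·1.2583) = 23169/147.97 = 156.58 N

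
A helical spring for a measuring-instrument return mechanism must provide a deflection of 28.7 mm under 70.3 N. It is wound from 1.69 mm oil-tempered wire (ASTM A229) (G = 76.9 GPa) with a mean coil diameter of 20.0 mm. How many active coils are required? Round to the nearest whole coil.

4

Required rate k = F/δ = 70.3/28.7 = 2.4495 N/mm
N_a = Gd⁴/(8D³k) = (76.9×10³ × 1.69⁴)/(8 × 20.0³ × 2.4495)
    = 627297 / 156767 = 4.001 → 4 coils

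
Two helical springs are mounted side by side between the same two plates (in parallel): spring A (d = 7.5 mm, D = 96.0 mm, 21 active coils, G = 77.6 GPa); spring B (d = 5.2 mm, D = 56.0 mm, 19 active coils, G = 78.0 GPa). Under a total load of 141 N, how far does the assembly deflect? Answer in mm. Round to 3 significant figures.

k_A = Gd⁴/(8D³N_a) = (77.6×10³)(7.5⁴)/(8·96.0³·21) = 1.6519 N/mm
k_B = Gd⁴/(8D³N_a) = (78.0×10³)(5.2⁴)/(8·56.0³·19) = 2.1365 N/mm
Parallel: k_eq = 1.6519 + 2.1365 = 3.7884 N/mm
δ = F/k_eq = 141/3.7884 = 37.219 mm

37.2 mm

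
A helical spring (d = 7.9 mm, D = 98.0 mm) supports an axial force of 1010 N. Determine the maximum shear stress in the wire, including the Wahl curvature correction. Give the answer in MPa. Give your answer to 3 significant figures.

570 MPa

Spring index C = D/d = 98.0/7.9 = 12.4051
K_W = (4C−1)/(4C−4) + 0.615/C = 48.620/45.620 + 0.0496 = 1.1153
τ₀ = 8FD/(πd³) = 8·1010·98.0/(π·7.9³) = 791840/1548.9 = 511.22 MPa
τ_max = K·τ₀ = 1.1153 × 511.22 = 570.18 MPa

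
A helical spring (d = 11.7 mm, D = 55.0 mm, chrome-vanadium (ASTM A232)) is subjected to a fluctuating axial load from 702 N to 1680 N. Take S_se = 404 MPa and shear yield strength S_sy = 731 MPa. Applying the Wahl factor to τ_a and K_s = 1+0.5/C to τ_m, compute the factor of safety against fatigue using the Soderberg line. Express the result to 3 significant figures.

3.35

C = D/d = 55.0/11.7 = 4.7009; K_W = (4C−1)/(4C−4)+0.615/C = 1.3335; K_s = 1+0.5/C = 1.1064
F_a = (F_max−F_min)/2 = 489 N; F_m = (F_max+F_min)/2 = 1191 N
τ_a = K_W·8F_aD/(πd³) = 1.3335 × 42.762 = 57.022 MPa
τ_m = K_s·8F_mD/(πd³) = 1.1064 × 104.15 = 115.23 MPa
Soderberg: 1/n_f = τ_a/S_se + τ_m/S_sy = 57.022/404 + 115.23/731 = 0.14114 + 0.15763 = 0.29877
n_f = 1/0.29877 = 3.347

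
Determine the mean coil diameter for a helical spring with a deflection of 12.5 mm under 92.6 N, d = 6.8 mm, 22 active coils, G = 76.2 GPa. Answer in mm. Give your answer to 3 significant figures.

50.0 mm

Required rate k = F/δ = 92.6/12.5 = 7.408 N/mm
D = (Gd⁴/(8N_a·k))^(1/3) = (76.2×10³·6.8⁴/(8·22·7.408))^(1/3)
  = (124962)^(1/3) = 49.9949 mm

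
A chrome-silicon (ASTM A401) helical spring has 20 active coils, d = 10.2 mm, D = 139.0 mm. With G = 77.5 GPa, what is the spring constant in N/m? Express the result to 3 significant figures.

k = Gd⁴/(8D³N_a) = (77.5×10³ × 10.2⁴) / (8 × 139.0³ × 20)
  = 8.38885e+08 / 4.29699e+08 = 1.9523 N/mm = 1952.3 N/m

1950 N/m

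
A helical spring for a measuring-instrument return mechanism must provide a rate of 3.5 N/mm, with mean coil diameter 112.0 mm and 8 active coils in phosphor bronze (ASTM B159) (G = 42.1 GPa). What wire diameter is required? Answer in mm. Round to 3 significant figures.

9.30 mm

d = (8D³N_a·k / G)^(1/4) = (8·112.0³·8·3.5 / (42.1×10³))^0.25
  = (7475.2)^0.25 = 9.2983 mm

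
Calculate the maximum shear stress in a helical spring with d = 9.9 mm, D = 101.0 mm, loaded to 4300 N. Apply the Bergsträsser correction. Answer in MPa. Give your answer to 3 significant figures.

Spring index C = D/d = 101.0/9.9 = 10.2020
K_B = (4C+2)/(4C−3) = 42.808/37.808 = 1.1322
τ₀ = 8FD/(πd³) = 8·4300·101.0/(π·9.9³) = 3.4744e+06/3048.3 = 1139.8 MPa
τ_max = K·τ₀ = 1.1322 × 1139.8 = 1290.5 MPa

1290 MPa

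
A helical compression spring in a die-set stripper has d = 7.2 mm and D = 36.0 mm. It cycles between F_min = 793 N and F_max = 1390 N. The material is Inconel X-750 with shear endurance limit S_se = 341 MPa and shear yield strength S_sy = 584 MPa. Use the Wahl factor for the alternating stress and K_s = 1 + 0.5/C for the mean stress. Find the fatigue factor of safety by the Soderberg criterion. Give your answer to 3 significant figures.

1.27

C = D/d = 36.0/7.2 = 5.0000; K_W = (4C−1)/(4C−4)+0.615/C = 1.3105; K_s = 1+0.5/C = 1.1000
F_a = (F_max−F_min)/2 = 298.5 N; F_m = (F_max+F_min)/2 = 1091.5 N
τ_a = K_W·8F_aD/(πd³) = 1.3105 × 73.314 = 96.079 MPa
τ_m = K_s·8F_mD/(πd³) = 1.1000 × 268.08 = 294.89 MPa
Soderberg: 1/n_f = τ_a/S_se + τ_m/S_sy = 96.079/341 + 294.89/584 = 0.28176 + 0.50495 = 0.78671
n_f = 1/0.78671 = 1.271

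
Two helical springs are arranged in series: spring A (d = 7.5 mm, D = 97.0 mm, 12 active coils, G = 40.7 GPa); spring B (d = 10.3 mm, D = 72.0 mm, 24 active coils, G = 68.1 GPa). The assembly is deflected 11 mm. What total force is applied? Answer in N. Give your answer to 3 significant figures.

k_A = Gd⁴/(8D³N_a) = (40.7×10³)(7.5⁴)/(8·97.0³·12) = 1.4698 N/mm
k_B = Gd⁴/(8D³N_a) = (68.1×10³)(10.3⁴)/(8·72.0³·24) = 10.695 N/mm
Series: 1/k_eq = 1/1.4698 + 1/10.695 = 0.77387; k_eq = 1.2922 N/mm
F = k_eq·δ = 1.2922·11 = 14.214 N

14.2 N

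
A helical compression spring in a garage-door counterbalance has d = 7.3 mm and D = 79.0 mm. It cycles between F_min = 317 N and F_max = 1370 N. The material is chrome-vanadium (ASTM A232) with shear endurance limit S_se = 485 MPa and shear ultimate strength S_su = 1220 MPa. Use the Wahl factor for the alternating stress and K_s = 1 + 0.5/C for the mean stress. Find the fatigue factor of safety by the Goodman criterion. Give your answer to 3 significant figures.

0.990

C = D/d = 79.0/7.3 = 10.8219; K_W = (4C−1)/(4C−4)+0.615/C = 1.1332; K_s = 1+0.5/C = 1.0462
F_a = (F_max−F_min)/2 = 526.5 N; F_m = (F_max+F_min)/2 = 843.5 N
τ_a = K_W·8F_aD/(πd³) = 1.1332 × 272.27 = 308.53 MPa
τ_m = K_s·8F_mD/(πd³) = 1.0462 × 436.2 = 456.35 MPa
Goodman: 1/n_f = τ_a/S_se + τ_m/S_su = 308.53/485 + 456.35/1220 = 0.63615 + 0.37406 = 1.0102
n_f = 1/1.0102 = 0.9899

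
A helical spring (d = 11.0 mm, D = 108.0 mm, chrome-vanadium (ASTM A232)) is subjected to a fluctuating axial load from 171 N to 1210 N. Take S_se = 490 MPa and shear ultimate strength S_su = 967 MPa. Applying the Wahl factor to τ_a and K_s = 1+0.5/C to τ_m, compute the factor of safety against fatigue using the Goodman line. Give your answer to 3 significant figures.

C = D/d = 108.0/11.0 = 9.8182; K_W = (4C−1)/(4C−4)+0.615/C = 1.1477; K_s = 1+0.5/C = 1.0509
F_a = (F_max−F_min)/2 = 519.5 N; F_m = (F_max+F_min)/2 = 690.5 N
τ_a = K_W·8F_aD/(πd³) = 1.1477 × 107.34 = 123.2 MPa
τ_m = K_s·8F_mD/(πd³) = 1.0509 × 142.68 = 149.94 MPa
Goodman: 1/n_f = τ_a/S_se + τ_m/S_su = 123.2/490 + 149.94/967 = 0.25142 + 0.15506 = 0.40648
n_f = 1/0.40648 = 2.46

2.46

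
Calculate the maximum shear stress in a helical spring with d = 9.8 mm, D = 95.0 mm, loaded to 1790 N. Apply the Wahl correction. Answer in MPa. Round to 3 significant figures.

529 MPa

Spring index C = D/d = 95.0/9.8 = 9.6939
K_W = (4C−1)/(4C−4) + 0.615/C = 37.776/34.776 + 0.0634 = 1.1497
τ₀ = 8FD/(πd³) = 8·1790·95.0/(π·9.8³) = 1.3604e+06/2956.8 = 460.09 MPa
τ_max = K·τ₀ = 1.1497 × 460.09 = 528.96 MPa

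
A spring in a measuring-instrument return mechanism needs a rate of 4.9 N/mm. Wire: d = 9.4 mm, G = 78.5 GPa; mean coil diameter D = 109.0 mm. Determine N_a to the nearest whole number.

N_a = Gd⁴/(8D³k) = (78.5×10³ × 9.4⁴)/(8 × 109.0³ × 4.9)
    = 6.12888e+08 / 5.07651e+07 = 12.07 → 12 coils

12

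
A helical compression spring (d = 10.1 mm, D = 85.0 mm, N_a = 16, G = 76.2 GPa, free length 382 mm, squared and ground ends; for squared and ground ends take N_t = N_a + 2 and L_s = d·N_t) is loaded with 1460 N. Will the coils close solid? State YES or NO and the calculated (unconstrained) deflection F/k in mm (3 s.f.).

k = Gd⁴/(8D³N_a) = (76.2×10³)(10.1⁴)/(8·85.0³·16) = 10.087 N/mm
N_t = 18; L_s = 10.1·18 = 181.8 mm; δ_solid = L₀ − L_s = 382 − 181.8 = 200.2 mm
δ = F/k = 1460/10.087 = 144.74 mm
δ < δ_solid → spring does not go solid

NO, δ = 145 mm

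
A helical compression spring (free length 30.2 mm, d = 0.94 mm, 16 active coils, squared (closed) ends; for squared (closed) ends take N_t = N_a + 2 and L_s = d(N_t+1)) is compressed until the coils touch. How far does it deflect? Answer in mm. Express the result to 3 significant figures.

N_t = 18; L_s = 0.94·19 = 17.86 mm
δ_solid = L₀ − L_s = 30.2 − 17.86 = 12.34 mm

12.3 mm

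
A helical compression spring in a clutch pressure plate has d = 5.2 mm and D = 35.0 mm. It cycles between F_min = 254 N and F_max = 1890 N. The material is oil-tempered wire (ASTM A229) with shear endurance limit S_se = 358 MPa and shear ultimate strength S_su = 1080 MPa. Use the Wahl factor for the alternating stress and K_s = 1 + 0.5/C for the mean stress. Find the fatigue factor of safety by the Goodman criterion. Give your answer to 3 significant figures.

0.409

C = D/d = 35.0/5.2 = 6.7308; K_W = (4C−1)/(4C−4)+0.615/C = 1.2222; K_s = 1+0.5/C = 1.0743
F_a = (F_max−F_min)/2 = 818 N; F_m = (F_max+F_min)/2 = 1072 N
τ_a = K_W·8F_aD/(πd³) = 1.2222 × 518.5 = 633.74 MPa
τ_m = K_s·8F_mD/(πd³) = 1.0743 × 679.51 = 729.98 MPa
Goodman: 1/n_f = τ_a/S_se + τ_m/S_su = 633.74/358 + 729.98/1080 = 1.77022 + 0.67591 = 2.4461
n_f = 1/2.4461 = 0.4088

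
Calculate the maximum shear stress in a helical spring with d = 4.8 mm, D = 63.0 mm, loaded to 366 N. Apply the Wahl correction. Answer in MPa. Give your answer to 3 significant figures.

589 MPa

Spring index C = D/d = 63.0/4.8 = 13.1250
K_W = (4C−1)/(4C−4) + 0.615/C = 51.500/48.500 + 0.0469 = 1.1087
τ₀ = 8FD/(πd³) = 8·366·63.0/(π·4.8³) = 184464/347.44 = 530.93 MPa
τ_max = K·τ₀ = 1.1087 × 530.93 = 588.65 MPa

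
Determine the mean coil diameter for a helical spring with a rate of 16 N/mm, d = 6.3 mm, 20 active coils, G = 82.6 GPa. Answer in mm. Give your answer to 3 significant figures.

37.0 mm

D = (Gd⁴/(8N_a·k))^(1/3) = (82.6×10³·6.3⁴/(8·20·16))^(1/3)
  = (50827.9)^(1/3) = 37.0425 mm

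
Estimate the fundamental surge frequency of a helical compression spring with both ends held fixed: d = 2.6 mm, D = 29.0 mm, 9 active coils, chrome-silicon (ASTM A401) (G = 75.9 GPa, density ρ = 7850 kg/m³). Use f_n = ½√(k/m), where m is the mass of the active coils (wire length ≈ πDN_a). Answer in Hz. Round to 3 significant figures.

k = Gd⁴/(8D³N_a) = (75.9×10³)(2.6⁴)/(8·29.0³·9) = 1.9752 N/mm = 1975.2 N/m
Wire length L = πDN_a = π·29.0·9 = 819.96 mm
m = ρ·(πd²/4)·L = 7850 × 5.3093×10⁻⁶ m² × 0.81996 m = 0.034174 kg
f_n = ½√(k/m) = 0.5·√(1975.2/0.034174) = 0.5·√(57798) = 120.21 Hz

120 Hz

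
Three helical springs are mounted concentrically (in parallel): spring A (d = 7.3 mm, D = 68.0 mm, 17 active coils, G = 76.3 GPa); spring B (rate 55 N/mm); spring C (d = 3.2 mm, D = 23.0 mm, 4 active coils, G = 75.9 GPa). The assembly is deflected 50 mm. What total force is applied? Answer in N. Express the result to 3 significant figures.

4030 N

k_A = Gd⁴/(8D³N_a) = (76.3×10³)(7.3⁴)/(8·68.0³·17) = 5.067 N/mm
k_C = Gd⁴/(8D³N_a) = (75.9×10³)(3.2⁴)/(8·23.0³·4) = 20.441 N/mm
Parallel: k_eq = 5.067 + 55 + 20.441 = 80.508 N/mm
F = k_eq·δ = 80.508·50 = 4025.4 N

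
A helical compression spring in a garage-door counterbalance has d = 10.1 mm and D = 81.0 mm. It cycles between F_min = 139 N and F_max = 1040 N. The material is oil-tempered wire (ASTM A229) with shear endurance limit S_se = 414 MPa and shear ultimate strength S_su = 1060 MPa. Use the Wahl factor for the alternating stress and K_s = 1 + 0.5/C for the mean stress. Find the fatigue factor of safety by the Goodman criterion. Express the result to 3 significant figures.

2.66

C = D/d = 81.0/10.1 = 8.0198; K_W = (4C−1)/(4C−4)+0.615/C = 1.1835; K_s = 1+0.5/C = 1.0623
F_a = (F_max−F_min)/2 = 450.5 N; F_m = (F_max+F_min)/2 = 589.5 N
τ_a = K_W·8F_aD/(πd³) = 1.1835 × 90.189 = 106.74 MPa
τ_m = K_s·8F_mD/(πd³) = 1.0623 × 118.02 = 125.37 MPa
Goodman: 1/n_f = τ_a/S_se + τ_m/S_su = 106.74/414 + 125.37/1060 = 0.25783 + 0.11828 = 0.37611
n_f = 1/0.37611 = 2.659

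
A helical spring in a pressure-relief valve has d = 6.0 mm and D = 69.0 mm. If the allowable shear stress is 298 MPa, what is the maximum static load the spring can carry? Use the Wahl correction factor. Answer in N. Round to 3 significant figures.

326 N

C = D/d = 69.0/6.0 = 11.5000
K_W = (4C−1)/(4C−4) + 0.615/C = 45.000/42.000 + 0.0535 = 1.1249
τ_max = K·8FD/(πd³) → F_max = τ_allow·πd³/(8DK)
F_max = 298·π·6.0³/(8·69.0·1.1249) = 2.0222e+05/620.95 = 325.66 N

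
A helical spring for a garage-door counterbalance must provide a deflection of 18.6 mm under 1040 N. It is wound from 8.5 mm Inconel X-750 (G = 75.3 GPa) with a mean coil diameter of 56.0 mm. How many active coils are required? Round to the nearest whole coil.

Required rate k = F/δ = 1040/18.6 = 55.914 N/mm
N_a = Gd⁴/(8D³k) = (75.3×10³ × 8.5⁴)/(8 × 56.0³ × 55.914)
    = 3.93071e+08 / 7.85551e+07 = 5.004 → 5 coils

5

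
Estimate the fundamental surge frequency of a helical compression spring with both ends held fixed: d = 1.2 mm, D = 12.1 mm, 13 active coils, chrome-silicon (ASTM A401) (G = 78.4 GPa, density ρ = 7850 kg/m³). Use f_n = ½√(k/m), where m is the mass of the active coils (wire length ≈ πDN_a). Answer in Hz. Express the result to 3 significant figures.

224 Hz

k = Gd⁴/(8D³N_a) = (78.4×10³)(1.2⁴)/(8·12.1³·13) = 0.88237 N/mm = 882.37 N/m
Wire length L = πDN_a = π·12.1·13 = 494.17 mm
m = ρ·(πd²/4)·L = 7850 × 1.131×10⁻⁶ m² × 0.49417 m = 0.0043873 kg
f_n = ½√(k/m) = 0.5·√(882.37/0.0043873) = 0.5·√(2.0112e+05) = 224.23 Hz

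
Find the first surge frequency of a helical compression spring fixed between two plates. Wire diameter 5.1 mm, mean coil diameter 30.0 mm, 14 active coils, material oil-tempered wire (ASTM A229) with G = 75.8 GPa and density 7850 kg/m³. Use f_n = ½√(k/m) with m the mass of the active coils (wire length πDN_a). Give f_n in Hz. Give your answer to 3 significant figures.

k = Gd⁴/(8D³N_a) = (75.8×10³)(5.1⁴)/(8·30.0³·14) = 16.958 N/mm = 16958 N/m
Wire length L = πDN_a = π·30.0·14 = 1319.5 mm
m = ρ·(πd²/4)·L = 7850 × 20.428×10⁻⁶ m² × 1.3195 m = 0.21159 kg
f_n = ½√(k/m) = 0.5·√(16958/0.21159) = 0.5·√(80144) = 141.55 Hz

142 Hz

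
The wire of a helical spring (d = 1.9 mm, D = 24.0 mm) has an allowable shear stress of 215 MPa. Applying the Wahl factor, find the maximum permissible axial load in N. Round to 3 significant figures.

C = D/d = 24.0/1.9 = 12.6316
K_W = (4C−1)/(4C−4) + 0.615/C = 49.526/46.526 + 0.0487 = 1.1132
τ_max = K·8FD/(πd³) → F_max = τ_allow·πd³/(8DK)
F_max = 215·π·1.9³/(8·24.0·1.1132) = 4632.9/213.73 = 21.676 N

21.7 N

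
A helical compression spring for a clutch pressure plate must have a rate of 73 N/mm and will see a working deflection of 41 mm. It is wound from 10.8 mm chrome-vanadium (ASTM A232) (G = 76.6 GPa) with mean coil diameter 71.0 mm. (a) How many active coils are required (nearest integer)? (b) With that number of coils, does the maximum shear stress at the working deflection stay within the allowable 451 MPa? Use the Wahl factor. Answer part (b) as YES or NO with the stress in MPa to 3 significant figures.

(a) 5 coils; (b) NO, τ_max = 526 MPa

N_a = Gd⁴/(8D³k) = (76.6×10³)(10.8⁴)/(8·71.0³·73) = 4.986 → N_a = 5
Actual rate k = Gd⁴/(8D³·5) = 72.793 N/mm
Working load F = kδ = 72.793·41 = 2984.5 N
C = 71.0/10.8 = 6.5741; K_W = (4C−1)/(4C−4)+0.615/C = 1.2281
τ_max = K_W·8FD/(πd³) = 1.2281·428.35 = 526.06 MPa
τ_max > 451 MPa → exceeds allowable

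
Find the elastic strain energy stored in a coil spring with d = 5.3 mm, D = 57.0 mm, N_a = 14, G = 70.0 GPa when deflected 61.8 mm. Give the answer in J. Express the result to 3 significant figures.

k = Gd⁴/(8D³N_a) = (70.0×10³)(5.3⁴)/(8·57.0³·14) = 2.6629 N/mm
U = ½kδ² = 0.5 × 2.6629 × 61.8² = 5085.2 N·mm = 5.0852 J

5.09 J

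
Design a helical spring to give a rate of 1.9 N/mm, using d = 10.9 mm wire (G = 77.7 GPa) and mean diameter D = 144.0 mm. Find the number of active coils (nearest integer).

N_a = Gd⁴/(8D³k) = (77.7×10³ × 10.9⁴)/(8 × 144.0³ × 1.9)
    = 1.0968e+09 / 4.5387e+07 = 24.17 → 24 coils

24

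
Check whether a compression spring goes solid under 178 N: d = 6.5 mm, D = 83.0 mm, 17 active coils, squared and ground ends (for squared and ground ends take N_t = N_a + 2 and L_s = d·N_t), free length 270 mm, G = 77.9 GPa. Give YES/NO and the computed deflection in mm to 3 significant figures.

NO, δ = 99.5 mm

k = Gd⁴/(8D³N_a) = (77.9×10³)(6.5⁴)/(8·83.0³·17) = 1.7882 N/mm
N_t = 19; L_s = 6.5·19 = 123.5 mm; δ_solid = L₀ − L_s = 270 − 123.5 = 146.5 mm
δ = F/k = 178/1.7882 = 99.541 mm
δ < δ_solid → spring does not go solid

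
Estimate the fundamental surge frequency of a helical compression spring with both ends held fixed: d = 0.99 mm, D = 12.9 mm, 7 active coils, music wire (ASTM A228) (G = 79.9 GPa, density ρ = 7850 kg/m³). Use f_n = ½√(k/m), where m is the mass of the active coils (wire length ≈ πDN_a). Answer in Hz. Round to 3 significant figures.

k = Gd⁴/(8D³N_a) = (79.9×10³)(0.99⁴)/(8·12.9³·7) = 0.63846 N/mm = 638.46 N/m
Wire length L = πDN_a = π·12.9·7 = 283.69 mm
m = ρ·(πd²/4)·L = 7850 × 0.76977×10⁻⁶ m² × 0.28369 m = 0.0017142 kg
f_n = ½√(k/m) = 0.5·√(638.46/0.0017142) = 0.5·√(3.7245e+05) = 305.14 Hz

305 Hz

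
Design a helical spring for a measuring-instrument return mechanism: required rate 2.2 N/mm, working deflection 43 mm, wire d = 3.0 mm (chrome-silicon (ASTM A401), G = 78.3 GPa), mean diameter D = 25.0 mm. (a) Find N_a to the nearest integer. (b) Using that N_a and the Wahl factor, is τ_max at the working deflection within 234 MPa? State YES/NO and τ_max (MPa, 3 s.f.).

N_a = Gd⁴/(8D³k) = (78.3×10³)(3.0⁴)/(8·25.0³·2.2) = 23.06 → N_a = 23
Actual rate k = Gd⁴/(8D³·23) = 2.206 N/mm
Working load F = kδ = 2.206·43 = 94.859 N
C = 25.0/3.0 = 8.3333; K_W = (4C−1)/(4C−4)+0.615/C = 1.1761
τ_max = K_W·8FD/(πd³) = 1.1761·223.66 = 263.04 MPa
τ_max > 234 MPa → exceeds allowable

(a) 23 coils; (b) NO, τ_max = 263 MPa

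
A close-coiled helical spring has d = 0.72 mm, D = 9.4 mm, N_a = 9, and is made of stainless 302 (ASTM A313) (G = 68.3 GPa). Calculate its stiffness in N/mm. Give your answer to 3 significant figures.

k = Gd⁴/(8D³N_a) = (68.3×10³ × 0.72⁴) / (8 × 9.4³ × 9)
  = 18354.8 / 59802 = 0.30693 N/mm

0.307 N/mm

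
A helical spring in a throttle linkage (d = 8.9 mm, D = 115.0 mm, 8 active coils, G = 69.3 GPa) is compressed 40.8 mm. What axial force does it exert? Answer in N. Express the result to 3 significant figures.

182 N

k = Gd⁴/(8D³N_a) = (69.3×10³)(8.9⁴)/(8·115.0³·8) = 4.467 N/mm
F = k·δ = 4.467 × 40.8 = 182.26 N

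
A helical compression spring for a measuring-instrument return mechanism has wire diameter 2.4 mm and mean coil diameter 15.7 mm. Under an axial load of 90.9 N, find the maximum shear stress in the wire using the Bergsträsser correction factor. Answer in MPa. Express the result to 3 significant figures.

320 MPa

Spring index C = D/d = 15.7/2.4 = 6.5417
K_B = (4C+2)/(4C−3) = 28.167/23.167 = 1.2158
τ₀ = 8FD/(πd³) = 8·90.9·15.7/(π·2.4³) = 11417/43.429 = 262.89 MPa
τ_max = K·τ₀ = 1.2158 × 262.89 = 319.63 MPa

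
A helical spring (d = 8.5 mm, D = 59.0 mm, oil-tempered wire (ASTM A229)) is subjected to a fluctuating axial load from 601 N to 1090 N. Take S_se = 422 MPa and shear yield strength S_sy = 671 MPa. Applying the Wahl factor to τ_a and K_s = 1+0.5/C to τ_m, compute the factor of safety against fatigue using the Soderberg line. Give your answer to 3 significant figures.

C = D/d = 59.0/8.5 = 6.9412; K_W = (4C−1)/(4C−4)+0.615/C = 1.2148; K_s = 1+0.5/C = 1.0720
F_a = (F_max−F_min)/2 = 244.5 N; F_m = (F_max+F_min)/2 = 845.5 N
τ_a = K_W·8F_aD/(πd³) = 1.2148 × 59.816 = 72.666 MPa
τ_m = K_s·8F_mD/(πd³) = 1.0720 × 206.85 = 221.75 MPa
Soderberg: 1/n_f = τ_a/S_se + τ_m/S_sy = 72.666/422 + 221.75/671 = 0.17220 + 0.33047 = 0.50267
n_f = 1/0.50267 = 1.989

1.99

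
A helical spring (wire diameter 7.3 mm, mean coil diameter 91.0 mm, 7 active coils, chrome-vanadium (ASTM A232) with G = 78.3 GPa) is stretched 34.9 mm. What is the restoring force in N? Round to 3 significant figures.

184 N

k = Gd⁴/(8D³N_a) = (78.3×10³)(7.3⁴)/(8·91.0³·7) = 5.2692 N/mm
F = k·δ = 5.2692 × 34.9 = 183.89 N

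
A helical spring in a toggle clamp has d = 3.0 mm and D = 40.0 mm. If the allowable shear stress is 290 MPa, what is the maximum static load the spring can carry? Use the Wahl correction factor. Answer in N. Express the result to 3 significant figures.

69.4 N

C = D/d = 40.0/3.0 = 13.3333
K_W = (4C−1)/(4C−4) + 0.615/C = 52.333/49.333 + 0.0461 = 1.1069
τ_max = K·8FD/(πd³) → F_max = τ_allow·πd³/(8DK)
F_max = 290·π·3.0³/(8·40.0·1.1069) = 24599/354.22 = 69.445 N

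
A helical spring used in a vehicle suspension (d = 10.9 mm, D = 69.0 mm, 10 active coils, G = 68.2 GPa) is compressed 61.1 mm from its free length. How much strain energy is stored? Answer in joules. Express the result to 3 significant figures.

k = Gd⁴/(8D³N_a) = (68.2×10³)(10.9⁴)/(8·69.0³·10) = 36.631 N/mm
U = ½kδ² = 0.5 × 36.631 × 61.1² = 68376 N·mm = 68.376 J

68.4 J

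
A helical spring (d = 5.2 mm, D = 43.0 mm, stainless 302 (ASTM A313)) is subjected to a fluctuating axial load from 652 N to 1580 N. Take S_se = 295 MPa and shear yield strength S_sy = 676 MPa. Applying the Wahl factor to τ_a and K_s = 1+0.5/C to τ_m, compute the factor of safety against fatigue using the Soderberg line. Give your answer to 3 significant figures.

C = D/d = 43.0/5.2 = 8.2692; K_W = (4C−1)/(4C−4)+0.615/C = 1.1775; K_s = 1+0.5/C = 1.0605
F_a = (F_max−F_min)/2 = 464 N; F_m = (F_max+F_min)/2 = 1116 N
τ_a = K_W·8F_aD/(πd³) = 1.1775 × 361.34 = 425.5 MPa
τ_m = K_s·8F_mD/(πd³) = 1.0605 × 869.09 = 921.64 MPa
Soderberg: 1/n_f = τ_a/S_se + τ_m/S_sy = 425.5/295 + 921.64/676 = 1.44236 + 1.36337 = 2.8057
n_f = 1/2.8057 = 0.3564

0.356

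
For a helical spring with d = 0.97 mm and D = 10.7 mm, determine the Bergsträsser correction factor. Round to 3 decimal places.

C = D/d = 10.7/0.97 = 11.0309
K_B = (4C+2)/(4C−3) = 46.124/41.124 = 1.1216

1.122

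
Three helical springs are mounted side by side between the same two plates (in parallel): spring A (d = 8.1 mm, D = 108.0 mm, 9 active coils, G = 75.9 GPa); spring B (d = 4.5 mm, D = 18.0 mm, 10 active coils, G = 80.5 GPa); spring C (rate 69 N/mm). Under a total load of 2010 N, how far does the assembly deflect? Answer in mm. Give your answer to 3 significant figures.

k_A = Gd⁴/(8D³N_a) = (75.9×10³)(8.1⁴)/(8·108.0³·9) = 3.6023 N/mm
k_B = Gd⁴/(8D³N_a) = (80.5×10³)(4.5⁴)/(8·18.0³·10) = 70.752 N/mm
Parallel: k_eq = 3.6023 + 70.752 + 69 = 143.35 N/mm
δ = F/k_eq = 2010/143.35 = 14.021 mm

14.0 mm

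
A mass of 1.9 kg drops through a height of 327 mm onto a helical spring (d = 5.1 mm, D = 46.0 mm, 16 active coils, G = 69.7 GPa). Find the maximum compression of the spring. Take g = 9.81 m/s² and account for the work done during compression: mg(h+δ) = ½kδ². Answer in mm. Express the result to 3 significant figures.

k = Gd⁴/(8D³N_a) = (69.7×10³)(5.1⁴)/(8·46.0³·16) = 3.7847 N/mm
W = mg = 1.9 × 9.81 = 18.639 N
½kδ² − Wδ − Wh = 0 → δ = (W + √(W² + 2kWh))/k
δ = (18.639 + √(347.41 + 46135))/3.7847 = (18.639 + 215.6)/3.7847 = 61.891 mm

61.9 mm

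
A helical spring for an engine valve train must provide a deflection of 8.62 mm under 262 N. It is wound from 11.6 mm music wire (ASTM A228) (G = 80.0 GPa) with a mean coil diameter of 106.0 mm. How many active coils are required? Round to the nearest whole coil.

Required rate k = F/δ = 262/8.62 = 30.394 N/mm
N_a = Gd⁴/(8D³k) = (80.0×10³ × 11.6⁴)/(8 × 106.0³ × 30.394)
    = 1.44851e+09 / 2.89602e+08 = 5.002 → 5 coils

5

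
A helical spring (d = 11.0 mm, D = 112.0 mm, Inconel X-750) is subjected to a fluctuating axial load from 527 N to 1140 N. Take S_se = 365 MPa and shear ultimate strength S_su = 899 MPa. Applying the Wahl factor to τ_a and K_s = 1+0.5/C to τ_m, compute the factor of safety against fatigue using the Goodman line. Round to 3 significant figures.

C = D/d = 112.0/11.0 = 10.1818; K_W = (4C−1)/(4C−4)+0.615/C = 1.1421; K_s = 1+0.5/C = 1.0491
F_a = (F_max−F_min)/2 = 306.5 N; F_m = (F_max+F_min)/2 = 833.5 N
τ_a = K_W·8F_aD/(πd³) = 1.1421 × 65.677 = 75.008 MPa
τ_m = K_s·8F_mD/(πd³) = 1.0491 × 178.6 = 187.37 MPa
Goodman: 1/n_f = τ_a/S_se + τ_m/S_su = 75.008/365 + 187.37/899 = 0.20550 + 0.20842 = 0.41393
n_f = 1/0.41393 = 2.416

2.42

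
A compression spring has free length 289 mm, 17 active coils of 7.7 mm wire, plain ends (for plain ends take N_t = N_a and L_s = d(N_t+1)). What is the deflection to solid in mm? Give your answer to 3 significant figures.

150 mm

N_t = 17; L_s = 7.7·18 = 138.6 mm
δ_solid = L₀ − L_s = 289 − 138.6 = 150.4 mm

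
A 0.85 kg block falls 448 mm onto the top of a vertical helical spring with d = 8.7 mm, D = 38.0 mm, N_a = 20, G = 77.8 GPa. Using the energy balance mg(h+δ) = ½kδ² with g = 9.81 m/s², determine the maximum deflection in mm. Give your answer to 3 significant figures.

k = Gd⁴/(8D³N_a) = (77.8×10³)(8.7⁴)/(8·38.0³·20) = 50.768 N/mm
W = mg = 0.85 × 9.81 = 8.3385 N
½kδ² − Wδ − Wh = 0 → δ = (W + √(W² + 2kWh))/k
δ = (8.3385 + √(69.531 + 379299))/50.768 = (8.3385 + 615.93)/50.768 = 12.297 mm

12.3 mm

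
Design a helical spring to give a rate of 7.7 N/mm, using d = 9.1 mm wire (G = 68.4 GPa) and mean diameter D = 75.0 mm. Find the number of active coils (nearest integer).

18

N_a = Gd⁴/(8D³k) = (68.4×10³ × 9.1⁴)/(8 × 75.0³ × 7.7)
    = 4.69053e+08 / 2.59875e+07 = 18.05 → 18 coils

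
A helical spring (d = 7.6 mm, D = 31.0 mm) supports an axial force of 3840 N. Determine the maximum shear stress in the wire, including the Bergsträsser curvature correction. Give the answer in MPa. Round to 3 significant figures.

Spring index C = D/d = 31.0/7.6 = 4.0789
K_B = (4C+2)/(4C−3) = 18.316/13.316 = 1.3755
τ₀ = 8FD/(πd³) = 8·3840·31.0/(π·7.6³) = 952320/1379.1 = 690.55 MPa
τ_max = K·τ₀ = 1.3755 × 690.55 = 949.84 MPa

950 MPa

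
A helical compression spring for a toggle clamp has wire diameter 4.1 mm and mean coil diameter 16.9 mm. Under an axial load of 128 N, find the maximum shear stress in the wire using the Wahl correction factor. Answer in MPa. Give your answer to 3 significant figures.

111 MPa

Spring index C = D/d = 16.9/4.1 = 4.1220
K_W = (4C−1)/(4C−4) + 0.615/C = 15.488/12.488 + 0.1492 = 1.3894
τ₀ = 8FD/(πd³) = 8·128·16.9/(π·4.1³) = 17305.6/216.52 = 79.925 MPa
τ_max = K·τ₀ = 1.3894 × 79.925 = 111.05 MPa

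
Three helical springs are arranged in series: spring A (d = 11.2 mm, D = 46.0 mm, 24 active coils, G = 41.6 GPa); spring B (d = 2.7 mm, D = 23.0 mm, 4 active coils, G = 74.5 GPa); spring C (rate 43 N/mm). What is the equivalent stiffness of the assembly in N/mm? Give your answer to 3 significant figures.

k_A = Gd⁴/(8D³N_a) = (41.6×10³)(11.2⁴)/(8·46.0³·24) = 35.026 N/mm
k_B = Gd⁴/(8D³N_a) = (74.5×10³)(2.7⁴)/(8·23.0³·4) = 10.169 N/mm
Series: 1/k_eq = 1/35.026 + 1/10.169 + 1/43 = 0.15014; k_eq = 6.6603 N/mm

6.66 N/mm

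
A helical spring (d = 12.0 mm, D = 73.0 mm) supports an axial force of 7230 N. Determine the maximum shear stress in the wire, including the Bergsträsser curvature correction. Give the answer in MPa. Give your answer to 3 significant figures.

960 MPa

Spring index C = D/d = 73.0/12.0 = 6.0833
K_B = (4C+2)/(4C−3) = 26.333/21.333 = 1.2344
τ₀ = 8FD/(πd³) = 8·7230·73.0/(π·12.0³) = 4.22232e+06/5428.7 = 777.78 MPa
τ_max = K·τ₀ = 1.2344 × 777.78 = 960.07 MPa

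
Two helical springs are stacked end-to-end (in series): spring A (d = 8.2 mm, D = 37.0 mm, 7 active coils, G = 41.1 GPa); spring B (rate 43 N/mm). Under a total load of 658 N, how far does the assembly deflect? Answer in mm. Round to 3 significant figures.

k_A = Gd⁴/(8D³N_a) = (41.1×10³)(8.2⁴)/(8·37.0³·7) = 65.509 N/mm
Series: 1/k_eq = 1/65.509 + 1/43 = 0.038521; k_eq = 25.96 N/mm
δ = F/k_eq = 658/25.96 = 25.347 mm

25.3 mm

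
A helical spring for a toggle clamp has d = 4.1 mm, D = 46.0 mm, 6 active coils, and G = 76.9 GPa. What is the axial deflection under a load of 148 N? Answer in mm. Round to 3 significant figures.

k = Gd⁴/(8D³N_a) = (76.9×10³)(4.1⁴)/(8·46.0³·6) = 4.651 N/mm
δ = F/k = 148 / 4.651 = 31.821 mm

31.8 mm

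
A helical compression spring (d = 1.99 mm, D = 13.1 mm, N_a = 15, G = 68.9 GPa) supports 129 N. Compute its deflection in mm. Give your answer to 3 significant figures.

k = Gd⁴/(8D³N_a) = (68.9×10³)(1.99⁴)/(8·13.1³·15) = 4.0053 N/mm
δ = F/k = 129 / 4.0053 = 32.207 mm

32.2 mm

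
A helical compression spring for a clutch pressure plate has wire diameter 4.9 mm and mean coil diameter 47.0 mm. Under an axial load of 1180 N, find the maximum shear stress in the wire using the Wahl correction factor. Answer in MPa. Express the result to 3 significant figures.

Spring index C = D/d = 47.0/4.9 = 9.5918
K_W = (4C−1)/(4C−4) + 0.615/C = 37.367/34.367 + 0.0641 = 1.1514
τ₀ = 8FD/(πd³) = 8·1180·47.0/(π·4.9³) = 443680/369.61 = 1200.4 MPa
τ_max = K·τ₀ = 1.1514 × 1200.4 = 1382.2 MPa

1380 MPa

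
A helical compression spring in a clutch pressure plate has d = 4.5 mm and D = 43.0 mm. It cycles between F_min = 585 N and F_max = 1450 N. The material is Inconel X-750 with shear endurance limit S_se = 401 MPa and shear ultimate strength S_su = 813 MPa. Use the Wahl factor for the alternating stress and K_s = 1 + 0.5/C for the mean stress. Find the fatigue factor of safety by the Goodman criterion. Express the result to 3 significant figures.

0.325

C = D/d = 43.0/4.5 = 9.5556; K_W = (4C−1)/(4C−4)+0.615/C = 1.1520; K_s = 1+0.5/C = 1.0523
F_a = (F_max−F_min)/2 = 432.5 N; F_m = (F_max+F_min)/2 = 1017.5 N
τ_a = K_W·8F_aD/(πd³) = 1.1520 × 519.71 = 598.71 MPa
τ_m = K_s·8F_mD/(πd³) = 1.0523 × 1222.7 = 1286.6 MPa
Goodman: 1/n_f = τ_a/S_se + τ_m/S_su = 598.71/401 + 1286.6/813 = 1.49305 + 1.58258 = 3.0756
n_f = 1/3.0756 = 0.3251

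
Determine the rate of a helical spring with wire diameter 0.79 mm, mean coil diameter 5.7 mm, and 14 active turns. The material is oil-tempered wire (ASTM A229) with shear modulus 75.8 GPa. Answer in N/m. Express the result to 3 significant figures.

1420 N/m

k = Gd⁴/(8D³N_a) = (75.8×10³ × 0.79⁴) / (8 × 5.7³ × 14)
  = 29524.2 / 20741.6 = 1.4234 N/mm = 1423.4 N/m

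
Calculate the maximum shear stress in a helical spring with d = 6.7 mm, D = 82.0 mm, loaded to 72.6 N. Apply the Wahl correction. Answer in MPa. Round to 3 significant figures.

Spring index C = D/d = 82.0/6.7 = 12.2388
K_W = (4C−1)/(4C−4) + 0.615/C = 47.955/44.955 + 0.0503 = 1.1170
τ₀ = 8FD/(πd³) = 8·72.6·82.0/(π·6.7³) = 47625.6/944.87 = 50.404 MPa
τ_max = K·τ₀ = 1.1170 × 50.404 = 56.301 MPa

56.3 MPa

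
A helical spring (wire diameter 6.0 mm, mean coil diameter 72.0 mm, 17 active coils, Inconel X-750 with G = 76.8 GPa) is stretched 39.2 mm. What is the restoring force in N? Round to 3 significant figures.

k = Gd⁴/(8D³N_a) = (76.8×10³)(6.0⁴)/(8·72.0³·17) = 1.9608 N/mm
F = k·δ = 1.9608 × 39.2 = 76.863 N

76.9 N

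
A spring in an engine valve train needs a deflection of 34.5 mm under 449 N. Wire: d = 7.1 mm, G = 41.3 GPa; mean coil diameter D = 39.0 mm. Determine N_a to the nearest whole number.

17

Required rate k = F/δ = 449/34.5 = 13.014 N/mm
N_a = Gd⁴/(8D³k) = (41.3×10³ × 7.1⁴)/(8 × 39.0³ × 13.014)
    = 1.0495e+08 / 6.17605e+06 = 16.99 → 17 coils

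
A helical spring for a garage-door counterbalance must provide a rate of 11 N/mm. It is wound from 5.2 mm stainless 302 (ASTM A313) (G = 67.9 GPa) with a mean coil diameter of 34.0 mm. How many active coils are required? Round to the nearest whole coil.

14

N_a = Gd⁴/(8D³k) = (67.9×10³ × 5.2⁴)/(8 × 34.0³ × 11)
    = 4.96459e+07 / 3.45875e+06 = 14.35 → 14 coils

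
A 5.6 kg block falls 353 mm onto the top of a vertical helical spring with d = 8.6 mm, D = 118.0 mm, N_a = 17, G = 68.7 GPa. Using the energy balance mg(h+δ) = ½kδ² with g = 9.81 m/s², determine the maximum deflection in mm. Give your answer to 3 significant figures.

k = Gd⁴/(8D³N_a) = (68.7×10³)(8.6⁴)/(8·118.0³·17) = 1.6818 N/mm
W = mg = 5.6 × 9.81 = 54.936 N
½kδ² − Wδ − Wh = 0 → δ = (W + √(W² + 2kWh))/k
δ = (54.936 + √(3018 + 65227))/1.6818 = (54.936 + 261.24)/1.6818 = 188 mm

188 mm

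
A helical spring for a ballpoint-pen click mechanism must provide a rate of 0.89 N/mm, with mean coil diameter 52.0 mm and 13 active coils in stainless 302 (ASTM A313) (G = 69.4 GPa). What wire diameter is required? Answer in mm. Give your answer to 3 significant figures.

d = (8D³N_a·k / G)^(1/4) = (8·52.0³·13·0.89 / (69.4×10³))^0.25
  = (187.53)^0.25 = 3.7006 mm

3.70 mm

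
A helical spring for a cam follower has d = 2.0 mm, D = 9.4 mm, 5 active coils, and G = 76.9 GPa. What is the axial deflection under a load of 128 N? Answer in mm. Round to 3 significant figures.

3.46 mm

k = Gd⁴/(8D³N_a) = (76.9×10³)(2.0⁴)/(8·9.4³·5) = 37.034 N/mm
δ = F/k = 128 / 37.034 = 3.4563 mm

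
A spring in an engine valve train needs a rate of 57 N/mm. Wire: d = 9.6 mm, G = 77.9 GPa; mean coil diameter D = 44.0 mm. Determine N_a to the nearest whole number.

17

N_a = Gd⁴/(8D³k) = (77.9×10³ × 9.6⁴)/(8 × 44.0³ × 57)
    = 6.61641e+08 / 3.88439e+07 = 17.03 → 17 coils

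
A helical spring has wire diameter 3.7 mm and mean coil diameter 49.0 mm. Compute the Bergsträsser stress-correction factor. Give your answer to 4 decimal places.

1.1001

C = D/d = 49.0/3.7 = 13.2432
K_B = (4C+2)/(4C−3) = 54.973/49.973 = 1.1001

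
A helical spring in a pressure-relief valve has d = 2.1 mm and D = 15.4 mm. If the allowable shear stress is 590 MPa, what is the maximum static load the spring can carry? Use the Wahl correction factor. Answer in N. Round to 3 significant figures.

116 N

C = D/d = 15.4/2.1 = 7.3333
K_W = (4C−1)/(4C−4) + 0.615/C = 28.333/25.333 + 0.0839 = 1.2023
τ_max = K·8FD/(πd³) → F_max = τ_allow·πd³/(8DK)
F_max = 590·π·2.1³/(8·15.4·1.2023) = 17166/148.12 = 115.89 N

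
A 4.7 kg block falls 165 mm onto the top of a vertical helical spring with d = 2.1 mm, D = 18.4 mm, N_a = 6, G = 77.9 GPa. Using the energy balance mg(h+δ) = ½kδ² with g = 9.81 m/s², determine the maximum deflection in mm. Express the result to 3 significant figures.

64.7 mm

k = Gd⁴/(8D³N_a) = (77.9×10³)(2.1⁴)/(8·18.4³·6) = 5.0666 N/mm
W = mg = 4.7 × 9.81 = 46.107 N
½kδ² − Wδ − Wh = 0 → δ = (W + √(W² + 2kWh))/k
δ = (46.107 + √(2125.9 + 77090.5))/5.0666 = (46.107 + 281.45)/5.0666 = 64.651 mm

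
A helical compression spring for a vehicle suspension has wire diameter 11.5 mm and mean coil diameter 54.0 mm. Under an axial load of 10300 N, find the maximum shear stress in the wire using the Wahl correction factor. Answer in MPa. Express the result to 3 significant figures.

Spring index C = D/d = 54.0/11.5 = 4.6957
K_W = (4C−1)/(4C−4) + 0.615/C = 17.783/14.783 + 0.1310 = 1.3339
τ₀ = 8FD/(πd³) = 8·10300·54.0/(π·11.5³) = 4.4496e+06/4778 = 931.27 MPa
τ_max = K·τ₀ = 1.3339 × 931.27 = 1242.2 MPa

1240 MPa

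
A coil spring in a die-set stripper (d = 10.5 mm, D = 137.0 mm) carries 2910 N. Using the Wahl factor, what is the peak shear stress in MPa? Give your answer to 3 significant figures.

Spring index C = D/d = 137.0/10.5 = 13.0476
K_W = (4C−1)/(4C−4) + 0.615/C = 51.190/48.190 + 0.0471 = 1.1094
τ₀ = 8FD/(πd³) = 8·2910·137.0/(π·10.5³) = 3.18936e+06/3636.8 = 876.97 MPa
τ_max = K·τ₀ = 1.1094 × 876.97 = 972.9 MPa

973 MPa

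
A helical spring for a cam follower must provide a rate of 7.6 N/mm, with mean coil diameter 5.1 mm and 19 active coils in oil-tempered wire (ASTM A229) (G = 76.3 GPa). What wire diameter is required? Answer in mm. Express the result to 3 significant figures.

d = (8D³N_a·k / G)^(1/4) = (8·5.1³·19·7.6 / (76.3×10³))^0.25
  = (2.0084)^0.25 = 1.1904 mm

1.19 mm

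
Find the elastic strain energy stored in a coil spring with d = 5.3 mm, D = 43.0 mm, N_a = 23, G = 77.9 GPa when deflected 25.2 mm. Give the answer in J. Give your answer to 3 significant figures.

k = Gd⁴/(8D³N_a) = (77.9×10³)(5.3⁴)/(8·43.0³·23) = 4.2016 N/mm
U = ½kδ² = 0.5 × 4.2016 × 25.2² = 1334.1 N·mm = 1.3341 J

1.33 J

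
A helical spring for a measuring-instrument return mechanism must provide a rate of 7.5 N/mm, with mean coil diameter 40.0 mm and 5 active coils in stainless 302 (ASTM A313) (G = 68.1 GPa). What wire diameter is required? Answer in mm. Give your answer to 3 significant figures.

4.10 mm

d = (8D³N_a·k / G)^(1/4) = (8·40.0³·5·7.5 / (68.1×10³))^0.25
  = (281.94)^0.25 = 4.0977 mm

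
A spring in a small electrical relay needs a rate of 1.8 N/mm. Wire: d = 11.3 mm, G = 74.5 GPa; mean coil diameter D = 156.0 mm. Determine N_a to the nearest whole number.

N_a = Gd⁴/(8D³k) = (74.5×10³ × 11.3⁴)/(8 × 156.0³ × 1.8)
    = 1.2147e+09 / 5.46684e+07 = 22.22 → 22 coils

22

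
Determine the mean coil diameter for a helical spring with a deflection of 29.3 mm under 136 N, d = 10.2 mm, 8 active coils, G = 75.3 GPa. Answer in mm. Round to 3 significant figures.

140 mm

Required rate k = F/δ = 136/29.3 = 4.6416 N/mm
D = (Gd⁴/(8N_a·k))^(1/3) = (75.3×10³·10.2⁴/(8·8·4.6416))^(1/3)
  = (2.74375e+06)^(1/3) = 139.9957 mm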